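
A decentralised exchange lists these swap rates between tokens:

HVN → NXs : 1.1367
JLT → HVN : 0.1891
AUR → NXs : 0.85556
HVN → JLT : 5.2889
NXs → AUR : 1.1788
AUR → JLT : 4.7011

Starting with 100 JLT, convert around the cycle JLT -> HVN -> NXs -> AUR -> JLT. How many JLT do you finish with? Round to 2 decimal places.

100 JLT × 0.1891 = 18.91 HVN
18.91 HVN × 1.1367 = 21.494997 NXs
21.494997 NXs × 1.1788 = 25.3383024636 AUR
25.3383024636 AUR × 4.7011 = 119.11789371162996 JLT

119.12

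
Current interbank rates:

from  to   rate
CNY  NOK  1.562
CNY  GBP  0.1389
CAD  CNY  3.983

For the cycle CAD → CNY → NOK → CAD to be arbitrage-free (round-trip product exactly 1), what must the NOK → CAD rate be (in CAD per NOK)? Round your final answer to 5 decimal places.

0.16073

Known legs of the cycle: 3.983 × 1.562 = 6.221446
For no arbitrage the full-cycle product must be 1, so the missing rate is 1 / 6.221446 ≈ 0.1607343.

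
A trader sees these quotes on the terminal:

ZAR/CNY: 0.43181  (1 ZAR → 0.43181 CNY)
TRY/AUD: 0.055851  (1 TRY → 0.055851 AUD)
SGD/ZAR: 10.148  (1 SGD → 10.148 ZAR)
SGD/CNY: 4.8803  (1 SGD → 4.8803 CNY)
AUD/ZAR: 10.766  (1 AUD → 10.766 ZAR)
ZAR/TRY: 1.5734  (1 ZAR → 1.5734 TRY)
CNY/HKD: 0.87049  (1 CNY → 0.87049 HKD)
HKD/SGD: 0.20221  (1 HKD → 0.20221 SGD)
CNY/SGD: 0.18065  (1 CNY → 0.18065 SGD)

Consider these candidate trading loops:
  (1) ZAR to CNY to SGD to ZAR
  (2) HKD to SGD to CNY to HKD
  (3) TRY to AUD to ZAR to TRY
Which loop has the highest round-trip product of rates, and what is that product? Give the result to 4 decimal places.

(1) 0.43181 × 0.18065 × 10.148 = 0.79161
(2) 0.20221 × 4.8803 × 0.87049 = 0.85904
(3) 0.055851 × 10.766 × 1.5734 = 0.94607
Highest is cycle (3) at 0.9461 (≤1, no arbitrage).

0.9461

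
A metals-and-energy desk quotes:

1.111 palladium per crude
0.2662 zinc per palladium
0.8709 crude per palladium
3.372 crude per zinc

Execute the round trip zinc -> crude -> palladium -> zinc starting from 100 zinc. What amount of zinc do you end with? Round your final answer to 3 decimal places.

99.726

100 zinc × 3.372 = 337.2 crude
337.2 crude × 1.111 = 374.6292 palladium
374.6292 palladium × 0.2662 = 99.72629304 zinc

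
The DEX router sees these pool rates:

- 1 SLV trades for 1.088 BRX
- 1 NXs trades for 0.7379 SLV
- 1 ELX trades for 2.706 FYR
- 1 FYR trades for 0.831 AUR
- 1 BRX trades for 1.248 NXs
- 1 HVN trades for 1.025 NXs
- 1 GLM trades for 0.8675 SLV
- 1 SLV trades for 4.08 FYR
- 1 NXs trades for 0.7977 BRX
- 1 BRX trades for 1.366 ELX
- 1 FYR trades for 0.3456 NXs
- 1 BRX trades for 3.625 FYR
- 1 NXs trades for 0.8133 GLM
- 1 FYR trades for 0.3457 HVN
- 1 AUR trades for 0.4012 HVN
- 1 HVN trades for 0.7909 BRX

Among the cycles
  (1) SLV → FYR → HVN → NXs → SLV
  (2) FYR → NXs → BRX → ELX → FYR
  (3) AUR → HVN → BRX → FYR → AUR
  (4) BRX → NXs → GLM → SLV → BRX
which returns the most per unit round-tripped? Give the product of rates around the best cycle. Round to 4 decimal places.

(1) 4.08 × 0.3457 × 1.025 × 0.7379 = 1.06679
(2) 0.3456 × 0.7977 × 1.366 × 2.706 = 1.01904
(3) 0.4012 × 0.7909 × 3.625 × 0.831 = 0.95585
(4) 1.248 × 0.8133 × 0.8675 × 1.088 = 0.95800
Highest is cycle (1) at 1.0668 (>1, arbitrage).

1.0668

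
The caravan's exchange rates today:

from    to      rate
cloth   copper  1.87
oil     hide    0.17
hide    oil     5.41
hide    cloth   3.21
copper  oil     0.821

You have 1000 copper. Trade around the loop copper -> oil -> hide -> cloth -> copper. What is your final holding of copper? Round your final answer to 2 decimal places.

1000 copper × 0.821 = 821 oil
821 oil × 0.17 = 139.57 hide
139.57 hide × 3.21 = 448.0197 cloth
448.0197 cloth × 1.87 = 837.796839 copper

837.80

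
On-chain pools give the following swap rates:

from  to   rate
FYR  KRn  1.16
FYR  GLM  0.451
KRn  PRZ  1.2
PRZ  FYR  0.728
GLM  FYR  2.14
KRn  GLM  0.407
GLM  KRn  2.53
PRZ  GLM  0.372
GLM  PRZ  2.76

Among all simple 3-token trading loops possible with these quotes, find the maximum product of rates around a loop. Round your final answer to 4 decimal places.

KRn→PRZ→GLM→KRn: 1.2 × 0.372 × 2.53 = 1.12939
KRn→PRZ→FYR→KRn: 1.2 × 0.728 × 1.16 = 1.01338
KRn→GLM→FYR→KRn: 0.407 × 2.14 × 1.16 = 1.01034
GLM→PRZ→FYR→GLM: 2.76 × 0.728 × 0.451 = 0.90619
Maximum is KRn→PRZ→GLM→KRn at 1.1294; arbitrage exists.

1.1294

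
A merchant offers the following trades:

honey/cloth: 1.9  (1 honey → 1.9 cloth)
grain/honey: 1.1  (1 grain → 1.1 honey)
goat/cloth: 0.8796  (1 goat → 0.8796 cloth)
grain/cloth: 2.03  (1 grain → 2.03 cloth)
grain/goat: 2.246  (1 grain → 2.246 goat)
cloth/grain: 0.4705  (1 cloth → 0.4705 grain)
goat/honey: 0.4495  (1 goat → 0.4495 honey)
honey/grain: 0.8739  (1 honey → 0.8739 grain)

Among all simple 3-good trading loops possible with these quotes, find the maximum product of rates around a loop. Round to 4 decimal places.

cloth→grain→honey→cloth: 0.4705 × 1.1 × 1.9 = 0.98335
cloth→grain→goat→cloth: 0.4705 × 2.246 × 0.8796 = 0.92951
grain→goat→honey→grain: 2.246 × 0.4495 × 0.8739 = 0.88227
Maximum is cloth→grain→honey→cloth at 0.9833; no arbitrage — every cycle loses value.

0.9833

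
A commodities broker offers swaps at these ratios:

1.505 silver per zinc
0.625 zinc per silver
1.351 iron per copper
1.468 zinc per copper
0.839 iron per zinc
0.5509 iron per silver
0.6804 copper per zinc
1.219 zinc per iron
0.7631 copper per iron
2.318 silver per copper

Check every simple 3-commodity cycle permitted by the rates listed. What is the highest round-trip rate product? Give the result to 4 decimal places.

1.1205

zinc→copper→iron→zinc: 0.6804 × 1.351 × 1.219 = 1.12053
zinc→silver→iron→zinc: 1.505 × 0.5509 × 1.219 = 1.01068
zinc→copper→silver→zinc: 0.6804 × 2.318 × 0.625 = 0.98573
iron→copper→silver→iron: 0.7631 × 2.318 × 0.5509 = 0.97447
zinc→iron→copper→zinc: 0.839 × 0.7631 × 1.468 = 0.93987
Maximum is zinc→copper→iron→zinc at 1.1205; arbitrage exists.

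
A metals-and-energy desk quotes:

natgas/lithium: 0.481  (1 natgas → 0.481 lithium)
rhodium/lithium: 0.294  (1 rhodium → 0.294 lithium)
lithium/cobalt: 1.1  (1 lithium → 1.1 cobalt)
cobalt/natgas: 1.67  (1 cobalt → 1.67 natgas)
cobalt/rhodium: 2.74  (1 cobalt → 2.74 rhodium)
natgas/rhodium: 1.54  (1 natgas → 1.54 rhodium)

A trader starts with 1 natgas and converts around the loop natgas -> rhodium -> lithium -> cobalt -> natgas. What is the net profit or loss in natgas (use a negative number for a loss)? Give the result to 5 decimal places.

-0.16828

1 natgas × 1.54 = 1.54 rhodium
1.54 rhodium × 0.294 = 0.45276 lithium
0.45276 lithium × 1.1 = 0.498036 cobalt
0.498036 cobalt × 1.67 = 0.83172012 natgas
Net change: 0.83172012 − 1 = -0.16827988 natgas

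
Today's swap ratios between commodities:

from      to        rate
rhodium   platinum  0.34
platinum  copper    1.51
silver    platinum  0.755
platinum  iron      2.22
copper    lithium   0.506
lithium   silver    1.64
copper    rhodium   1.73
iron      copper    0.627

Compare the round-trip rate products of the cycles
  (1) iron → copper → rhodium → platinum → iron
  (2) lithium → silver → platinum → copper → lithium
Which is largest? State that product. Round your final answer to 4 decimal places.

0.9461

(1) 0.627 × 1.73 × 0.34 × 2.22 = 0.81874
(2) 1.64 × 0.755 × 1.51 × 0.506 = 0.94606
Highest is cycle (2) at 0.9461 (≤1, no arbitrage).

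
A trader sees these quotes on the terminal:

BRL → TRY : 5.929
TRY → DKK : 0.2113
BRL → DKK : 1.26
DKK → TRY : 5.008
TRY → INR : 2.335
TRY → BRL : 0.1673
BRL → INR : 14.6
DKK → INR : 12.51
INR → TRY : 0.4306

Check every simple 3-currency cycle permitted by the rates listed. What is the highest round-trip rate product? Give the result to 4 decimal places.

TRY→DKK→INR→TRY: 0.2113 × 12.51 × 0.4306 = 1.13823
TRY→BRL→DKK→TRY: 0.1673 × 1.26 × 5.008 = 1.05568
TRY→BRL→INR→TRY: 0.1673 × 14.6 × 0.4306 = 1.05177
Maximum is TRY→DKK→INR→TRY at 1.1382; arbitrage exists.

1.1382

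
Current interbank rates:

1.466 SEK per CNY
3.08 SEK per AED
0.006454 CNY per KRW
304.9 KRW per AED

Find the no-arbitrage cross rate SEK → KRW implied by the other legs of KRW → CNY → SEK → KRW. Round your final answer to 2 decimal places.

105.69

Known legs of the cycle: 0.006454 × 1.466 = 0.009461564
For no arbitrage the full-cycle product must be 1, so the missing rate is 1 / 0.009461564 ≈ 105.6908.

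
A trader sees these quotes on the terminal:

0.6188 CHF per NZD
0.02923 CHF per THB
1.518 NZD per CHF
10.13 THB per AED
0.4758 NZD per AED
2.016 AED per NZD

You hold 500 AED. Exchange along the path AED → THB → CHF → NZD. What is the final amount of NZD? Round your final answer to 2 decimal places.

500 AED × 10.13 = 5065 THB
5065 THB × 0.02923 = 148.04995 CHF
148.04995 CHF × 1.518 = 224.7398241 NZD

224.74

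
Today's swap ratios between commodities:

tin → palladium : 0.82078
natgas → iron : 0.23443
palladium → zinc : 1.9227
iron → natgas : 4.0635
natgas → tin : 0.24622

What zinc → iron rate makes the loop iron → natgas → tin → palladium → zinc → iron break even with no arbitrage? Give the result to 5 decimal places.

0.63334

Known legs of the cycle: 4.0635 × 0.24622 × 0.82078 × 1.9227 = 1.57892638721517882
For no arbitrage the full-cycle product must be 1, so the missing rate is 1 / 1.57892638721517882 ≈ 0.6333417.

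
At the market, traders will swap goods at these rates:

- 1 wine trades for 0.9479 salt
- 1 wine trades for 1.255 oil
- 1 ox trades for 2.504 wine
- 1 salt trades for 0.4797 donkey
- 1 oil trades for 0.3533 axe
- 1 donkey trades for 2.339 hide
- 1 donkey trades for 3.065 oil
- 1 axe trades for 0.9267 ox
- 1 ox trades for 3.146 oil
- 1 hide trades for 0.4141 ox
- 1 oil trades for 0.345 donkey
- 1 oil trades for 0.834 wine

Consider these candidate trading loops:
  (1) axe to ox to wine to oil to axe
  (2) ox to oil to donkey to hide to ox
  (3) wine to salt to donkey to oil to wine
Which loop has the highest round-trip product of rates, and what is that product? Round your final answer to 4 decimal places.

(1) 0.9267 × 2.504 × 1.255 × 0.3533 = 1.02887
(2) 3.146 × 0.345 × 2.339 × 0.4141 = 1.05127
(3) 0.9479 × 0.4797 × 3.065 × 0.834 = 1.16233
Highest is cycle (3) at 1.1623 (>1, arbitrage).

1.1623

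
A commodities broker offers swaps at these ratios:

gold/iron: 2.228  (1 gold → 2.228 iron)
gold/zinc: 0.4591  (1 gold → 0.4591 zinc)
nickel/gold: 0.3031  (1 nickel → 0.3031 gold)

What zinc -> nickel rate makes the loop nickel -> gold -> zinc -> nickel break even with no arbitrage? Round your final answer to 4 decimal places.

Known legs of the cycle: 0.3031 × 0.4591 = 0.13915321
For no arbitrage the full-cycle product must be 1, so the missing rate is 1 / 0.13915321 ≈ 7.186324.

7.1863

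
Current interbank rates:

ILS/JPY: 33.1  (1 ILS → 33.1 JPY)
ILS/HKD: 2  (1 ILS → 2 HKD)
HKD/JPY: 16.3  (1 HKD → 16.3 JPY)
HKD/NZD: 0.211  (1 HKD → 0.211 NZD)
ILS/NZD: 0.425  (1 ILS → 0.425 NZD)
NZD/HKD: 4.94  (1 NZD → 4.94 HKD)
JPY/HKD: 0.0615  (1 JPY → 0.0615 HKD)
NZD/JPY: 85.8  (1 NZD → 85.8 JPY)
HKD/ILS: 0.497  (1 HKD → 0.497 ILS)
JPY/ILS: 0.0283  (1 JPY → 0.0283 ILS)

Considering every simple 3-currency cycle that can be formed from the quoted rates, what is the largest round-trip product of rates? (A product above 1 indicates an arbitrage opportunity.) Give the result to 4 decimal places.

JPY→HKD→NZD→JPY: 0.0615 × 0.211 × 85.8 = 1.11338
ILS→NZD→HKD→ILS: 0.425 × 4.94 × 0.497 = 1.04345
JPY→ILS→NZD→JPY: 0.0283 × 0.425 × 85.8 = 1.03196
JPY→HKD→ILS→JPY: 0.0615 × 0.497 × 33.1 = 1.01172
JPY→ILS→HKD→JPY: 0.0283 × 2 × 16.3 = 0.92258
Maximum is JPY→HKD→NZD→JPY at 1.1134; arbitrage exists.

1.1134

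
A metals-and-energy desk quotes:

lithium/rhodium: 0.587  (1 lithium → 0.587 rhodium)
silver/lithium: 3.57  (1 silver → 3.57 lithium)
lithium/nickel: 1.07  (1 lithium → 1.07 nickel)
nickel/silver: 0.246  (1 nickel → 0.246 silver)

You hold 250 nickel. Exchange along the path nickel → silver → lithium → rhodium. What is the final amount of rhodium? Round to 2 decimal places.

128.88

250 nickel × 0.246 = 61.5 silver
61.5 silver × 3.57 = 219.555 lithium
219.555 lithium × 0.587 = 128.878785 rhodium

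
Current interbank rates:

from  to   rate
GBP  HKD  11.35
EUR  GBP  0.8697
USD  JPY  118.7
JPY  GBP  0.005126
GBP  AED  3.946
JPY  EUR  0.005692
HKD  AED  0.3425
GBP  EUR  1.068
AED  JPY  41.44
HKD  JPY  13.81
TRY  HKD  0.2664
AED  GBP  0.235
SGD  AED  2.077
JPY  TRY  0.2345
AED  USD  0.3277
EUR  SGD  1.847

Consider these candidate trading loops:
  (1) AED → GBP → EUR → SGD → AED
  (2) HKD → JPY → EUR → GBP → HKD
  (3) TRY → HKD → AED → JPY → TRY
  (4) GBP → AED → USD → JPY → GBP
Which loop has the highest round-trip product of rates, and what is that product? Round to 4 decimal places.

(1) 0.235 × 1.068 × 1.847 × 2.077 = 0.96281
(2) 13.81 × 0.005692 × 0.8697 × 11.35 = 0.77593
(3) 0.2664 × 0.3425 × 41.44 × 0.2345 = 0.88666
(4) 3.946 × 0.3277 × 118.7 × 0.005126 = 0.78680
Highest is cycle (1) at 0.9628 (≤1, no arbitrage).

0.9628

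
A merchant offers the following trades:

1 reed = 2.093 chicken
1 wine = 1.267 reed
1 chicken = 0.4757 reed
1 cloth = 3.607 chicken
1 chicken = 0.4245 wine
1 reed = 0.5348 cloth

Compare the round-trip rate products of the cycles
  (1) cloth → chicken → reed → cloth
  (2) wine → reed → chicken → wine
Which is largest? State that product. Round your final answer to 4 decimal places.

1.1257

(1) 3.607 × 0.4757 × 0.5348 = 0.91764
(2) 1.267 × 2.093 × 0.4245 = 1.12570
Highest is cycle (2) at 1.1257 (>1, arbitrage).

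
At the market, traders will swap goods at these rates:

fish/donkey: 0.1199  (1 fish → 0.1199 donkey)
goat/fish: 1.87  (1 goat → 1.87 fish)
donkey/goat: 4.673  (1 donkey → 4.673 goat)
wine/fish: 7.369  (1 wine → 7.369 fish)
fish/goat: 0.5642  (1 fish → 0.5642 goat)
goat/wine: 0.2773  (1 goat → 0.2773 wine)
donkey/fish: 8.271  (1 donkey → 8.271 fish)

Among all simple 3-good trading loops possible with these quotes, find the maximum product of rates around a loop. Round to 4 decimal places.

goat→wine→fish→goat: 0.2773 × 7.369 × 0.5642 = 1.15290
donkey→goat→fish→donkey: 4.673 × 1.87 × 0.1199 = 1.04775
Maximum is goat→wine→fish→goat at 1.1529; arbitrage exists.

1.1529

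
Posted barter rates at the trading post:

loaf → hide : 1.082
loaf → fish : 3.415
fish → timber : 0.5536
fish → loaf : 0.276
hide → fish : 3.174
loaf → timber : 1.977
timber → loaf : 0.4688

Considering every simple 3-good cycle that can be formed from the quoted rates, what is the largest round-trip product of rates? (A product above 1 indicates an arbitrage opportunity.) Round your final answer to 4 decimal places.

fish→loaf→hide→fish: 0.276 × 1.082 × 3.174 = 0.94786
fish→timber→loaf→fish: 0.5536 × 0.4688 × 3.415 = 0.88629
Maximum is fish→loaf→hide→fish at 0.9479; no arbitrage — every cycle loses value.

0.9479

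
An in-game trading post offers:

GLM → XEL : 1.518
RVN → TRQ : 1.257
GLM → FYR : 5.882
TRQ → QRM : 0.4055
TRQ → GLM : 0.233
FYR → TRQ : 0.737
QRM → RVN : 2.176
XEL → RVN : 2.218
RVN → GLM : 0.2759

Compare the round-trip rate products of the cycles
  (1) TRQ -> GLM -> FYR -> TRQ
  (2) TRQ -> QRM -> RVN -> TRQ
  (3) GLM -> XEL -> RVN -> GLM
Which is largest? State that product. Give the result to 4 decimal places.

(1) 0.233 × 5.882 × 0.737 = 1.01006
(2) 0.4055 × 2.176 × 1.257 = 1.10914
(3) 1.518 × 2.218 × 0.2759 = 0.92893
Highest is cycle (2) at 1.1091 (>1, arbitrage).

1.1091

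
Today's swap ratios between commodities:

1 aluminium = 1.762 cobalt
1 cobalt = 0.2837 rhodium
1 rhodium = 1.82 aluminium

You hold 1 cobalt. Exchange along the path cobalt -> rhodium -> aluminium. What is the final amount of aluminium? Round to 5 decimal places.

0.51633

1 cobalt × 0.2837 = 0.2837 rhodium
0.2837 rhodium × 1.82 = 0.516334 aluminium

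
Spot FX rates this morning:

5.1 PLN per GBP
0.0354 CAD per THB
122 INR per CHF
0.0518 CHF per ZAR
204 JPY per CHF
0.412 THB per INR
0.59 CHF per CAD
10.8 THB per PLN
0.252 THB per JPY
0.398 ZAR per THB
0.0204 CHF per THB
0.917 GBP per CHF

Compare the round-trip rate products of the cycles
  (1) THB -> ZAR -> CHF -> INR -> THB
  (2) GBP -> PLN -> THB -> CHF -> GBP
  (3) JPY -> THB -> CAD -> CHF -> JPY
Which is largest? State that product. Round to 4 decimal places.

(1) 0.398 × 0.0518 × 122 × 0.412 = 1.03626
(2) 5.1 × 10.8 × 0.0204 × 0.917 = 1.03037
(3) 0.252 × 0.0354 × 0.59 × 204 = 1.07371
Highest is cycle (3) at 1.0737 (>1, arbitrage).

1.0737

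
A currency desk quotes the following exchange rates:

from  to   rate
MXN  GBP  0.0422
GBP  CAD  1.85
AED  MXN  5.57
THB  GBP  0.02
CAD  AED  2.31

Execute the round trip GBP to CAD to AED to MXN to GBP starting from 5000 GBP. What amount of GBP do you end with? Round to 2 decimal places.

5022.52

5000 GBP × 1.85 = 9250 CAD
9250 CAD × 2.31 = 21367.5 AED
21367.5 AED × 5.57 = 119016.975 MXN
119016.975 MXN × 0.0422 = 5022.516345 GBP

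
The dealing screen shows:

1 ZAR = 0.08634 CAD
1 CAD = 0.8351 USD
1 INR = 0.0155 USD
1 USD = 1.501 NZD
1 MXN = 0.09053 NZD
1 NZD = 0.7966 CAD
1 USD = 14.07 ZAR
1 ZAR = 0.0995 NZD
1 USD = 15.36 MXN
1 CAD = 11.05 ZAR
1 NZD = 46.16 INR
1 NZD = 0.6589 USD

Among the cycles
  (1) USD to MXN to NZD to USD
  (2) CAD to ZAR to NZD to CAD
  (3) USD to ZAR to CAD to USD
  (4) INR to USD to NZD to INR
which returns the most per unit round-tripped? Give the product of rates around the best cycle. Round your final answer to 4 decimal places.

(1) 15.36 × 0.09053 × 0.6589 = 0.91623
(2) 11.05 × 0.0995 × 0.7966 = 0.87584
(3) 14.07 × 0.08634 × 0.8351 = 1.01448
(4) 0.0155 × 1.501 × 46.16 = 1.07394
Highest is cycle (4) at 1.0739 (>1, arbitrage).

1.0739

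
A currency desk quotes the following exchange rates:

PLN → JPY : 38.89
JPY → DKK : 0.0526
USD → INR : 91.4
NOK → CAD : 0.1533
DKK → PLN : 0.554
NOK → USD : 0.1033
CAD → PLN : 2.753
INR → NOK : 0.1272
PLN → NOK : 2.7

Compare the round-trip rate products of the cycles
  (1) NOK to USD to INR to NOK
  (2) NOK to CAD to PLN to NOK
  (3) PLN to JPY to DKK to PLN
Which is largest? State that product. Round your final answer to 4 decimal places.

1.2010

(1) 0.1033 × 91.4 × 0.1272 = 1.20097
(2) 0.1533 × 2.753 × 2.7 = 1.13949
(3) 38.89 × 0.0526 × 0.554 = 1.13327
Highest is cycle (1) at 1.2010 (>1, arbitrage).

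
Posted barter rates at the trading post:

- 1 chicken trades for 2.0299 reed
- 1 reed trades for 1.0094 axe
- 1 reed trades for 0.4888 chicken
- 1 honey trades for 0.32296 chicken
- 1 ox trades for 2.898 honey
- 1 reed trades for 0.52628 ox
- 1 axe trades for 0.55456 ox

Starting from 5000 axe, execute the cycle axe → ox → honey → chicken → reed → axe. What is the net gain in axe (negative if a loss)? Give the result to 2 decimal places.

317.45

5000 axe × 0.55456 = 2772.8 ox
2772.8 ox × 2.898 = 8035.5744 honey
8035.5744 honey × 0.32296 = 2595.169108224 chicken
2595.169108224 chicken × 2.0299 = 5267.9337727838976 reed
5267.9337727838976 reed × 1.0094 = 5317.45235024806623744 axe
Net change: 5317.45235024806623744 − 5000 = 317.45235024806623744 axe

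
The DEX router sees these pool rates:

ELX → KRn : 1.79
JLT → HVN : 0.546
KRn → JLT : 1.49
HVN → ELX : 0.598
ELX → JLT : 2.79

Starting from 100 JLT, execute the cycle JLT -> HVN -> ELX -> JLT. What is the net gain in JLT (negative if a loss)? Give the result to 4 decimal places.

-8.9043

100 JLT × 0.546 = 54.6 HVN
54.6 HVN × 0.598 = 32.6508 ELX
32.6508 ELX × 2.79 = 91.095732 JLT
Net change: 91.095732 − 100 = -8.904268 JLT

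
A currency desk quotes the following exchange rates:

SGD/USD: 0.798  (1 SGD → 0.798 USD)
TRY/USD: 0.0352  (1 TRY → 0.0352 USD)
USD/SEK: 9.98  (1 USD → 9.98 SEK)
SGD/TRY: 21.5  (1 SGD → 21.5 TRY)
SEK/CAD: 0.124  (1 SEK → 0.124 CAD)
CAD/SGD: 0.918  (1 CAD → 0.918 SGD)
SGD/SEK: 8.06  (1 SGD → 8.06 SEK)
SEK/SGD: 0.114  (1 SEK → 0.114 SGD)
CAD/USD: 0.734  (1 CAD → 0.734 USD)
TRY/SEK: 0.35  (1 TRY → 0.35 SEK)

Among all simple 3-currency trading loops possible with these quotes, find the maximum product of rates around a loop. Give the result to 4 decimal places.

SGD→SEK→CAD→SGD: 8.06 × 0.124 × 0.918 = 0.91749
USD→SEK→CAD→USD: 9.98 × 0.124 × 0.734 = 0.90834
SGD→USD→SEK→SGD: 0.798 × 9.98 × 0.114 = 0.90790
SGD→TRY→SEK→SGD: 21.5 × 0.35 × 0.114 = 0.85785
Maximum is SGD→SEK→CAD→SGD at 0.9175; no arbitrage — every cycle loses value.

0.9175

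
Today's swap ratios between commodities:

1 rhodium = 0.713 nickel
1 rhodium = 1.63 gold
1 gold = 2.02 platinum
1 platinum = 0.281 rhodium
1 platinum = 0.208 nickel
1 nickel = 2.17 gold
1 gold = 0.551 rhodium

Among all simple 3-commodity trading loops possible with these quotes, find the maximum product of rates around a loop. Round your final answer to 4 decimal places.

platinum→rhodium→gold→platinum: 0.281 × 1.63 × 2.02 = 0.92522
platinum→nickel→gold→platinum: 0.208 × 2.17 × 2.02 = 0.91175
rhodium→nickel→gold→rhodium: 0.713 × 2.17 × 0.551 = 0.85251
Maximum is platinum→rhodium→gold→platinum at 0.9252; no arbitrage — every cycle loses value.

0.9252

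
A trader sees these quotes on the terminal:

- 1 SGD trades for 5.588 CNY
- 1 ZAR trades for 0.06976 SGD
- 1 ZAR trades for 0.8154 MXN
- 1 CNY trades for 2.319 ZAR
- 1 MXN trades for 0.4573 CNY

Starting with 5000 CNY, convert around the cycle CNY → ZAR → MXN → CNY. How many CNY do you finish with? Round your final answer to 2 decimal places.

5000 CNY × 2.319 = 11595 ZAR
11595 ZAR × 0.8154 = 9454.563 MXN
9454.563 MXN × 0.4573 = 4323.5716599 CNY

4323.57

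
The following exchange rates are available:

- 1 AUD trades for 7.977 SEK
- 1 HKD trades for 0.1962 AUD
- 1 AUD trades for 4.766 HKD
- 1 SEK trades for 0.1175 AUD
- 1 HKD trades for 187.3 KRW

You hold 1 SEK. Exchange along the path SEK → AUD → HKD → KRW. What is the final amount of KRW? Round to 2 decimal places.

104.89

1 SEK × 0.1175 = 0.1175 AUD
0.1175 AUD × 4.766 = 0.560005 HKD
0.560005 HKD × 187.3 = 104.8889365 KRW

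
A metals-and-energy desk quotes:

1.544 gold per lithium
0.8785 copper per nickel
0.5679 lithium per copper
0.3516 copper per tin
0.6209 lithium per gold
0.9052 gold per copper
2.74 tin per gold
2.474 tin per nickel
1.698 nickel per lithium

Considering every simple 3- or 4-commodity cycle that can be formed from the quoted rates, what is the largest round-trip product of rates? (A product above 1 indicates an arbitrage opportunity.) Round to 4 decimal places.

tin→copper→gold→tin: 0.3516 × 0.9052 × 2.74 = 0.87206
nickel→copper→lithium→nickel: 0.8785 × 0.5679 × 1.698 = 0.84713
tin→copper→lithium→gold→tin: 0.3516 × 0.5679 × 1.544 × 2.74 = 0.84473
nickel→tin→copper→lithium→nickel: 2.474 × 0.3516 × 0.5679 × 1.698 = 0.83880
nickel→copper→gold→lithium→nickel: 0.8785 × 0.9052 × 0.6209 × 1.698 = 0.83839
Maximum is tin→copper→gold→tin at 0.8721; no arbitrage — every cycle loses value.

0.8721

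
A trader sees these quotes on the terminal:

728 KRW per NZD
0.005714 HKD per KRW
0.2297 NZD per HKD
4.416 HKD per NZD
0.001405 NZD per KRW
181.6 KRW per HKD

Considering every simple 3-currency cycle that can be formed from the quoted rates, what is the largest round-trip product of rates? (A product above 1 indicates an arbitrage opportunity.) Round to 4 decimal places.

1.1267

NZD→HKD→KRW→NZD: 4.416 × 181.6 × 0.001405 = 1.12673
NZD→KRW→HKD→NZD: 728 × 0.005714 × 0.2297 = 0.95550
Maximum is NZD→HKD→KRW→NZD at 1.1267; arbitrage exists.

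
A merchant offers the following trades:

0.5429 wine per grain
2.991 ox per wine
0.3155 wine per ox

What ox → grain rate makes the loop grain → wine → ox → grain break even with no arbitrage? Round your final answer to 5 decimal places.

0.61583

Known legs of the cycle: 0.5429 × 2.991 = 1.6238139
For no arbitrage the full-cycle product must be 1, so the missing rate is 1 / 1.6238139 ≈ 0.6158341.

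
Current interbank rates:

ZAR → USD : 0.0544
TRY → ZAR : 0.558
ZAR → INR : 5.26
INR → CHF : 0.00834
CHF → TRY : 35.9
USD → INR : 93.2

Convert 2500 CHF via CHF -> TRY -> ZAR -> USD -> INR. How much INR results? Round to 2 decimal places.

2500 CHF × 35.9 = 89750 TRY
89750 TRY × 0.558 = 50080.5 ZAR
50080.5 ZAR × 0.0544 = 2724.3792 USD
2724.3792 USD × 93.2 = 253912.14144 INR

253912.14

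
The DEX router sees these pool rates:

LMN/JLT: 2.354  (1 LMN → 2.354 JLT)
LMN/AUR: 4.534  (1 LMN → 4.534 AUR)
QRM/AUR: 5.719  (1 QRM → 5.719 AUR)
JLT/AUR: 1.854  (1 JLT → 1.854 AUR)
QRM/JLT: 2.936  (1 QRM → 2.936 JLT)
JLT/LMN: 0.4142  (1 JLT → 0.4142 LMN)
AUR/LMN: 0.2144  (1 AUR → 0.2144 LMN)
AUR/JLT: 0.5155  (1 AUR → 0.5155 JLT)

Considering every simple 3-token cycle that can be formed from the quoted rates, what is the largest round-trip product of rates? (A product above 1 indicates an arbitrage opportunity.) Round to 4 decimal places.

0.9681

LMN→AUR→JLT→LMN: 4.534 × 0.5155 × 0.4142 = 0.96810
LMN→JLT→AUR→LMN: 2.354 × 1.854 × 0.2144 = 0.93571
Maximum is LMN→AUR→JLT→LMN at 0.9681; no arbitrage — every cycle loses value.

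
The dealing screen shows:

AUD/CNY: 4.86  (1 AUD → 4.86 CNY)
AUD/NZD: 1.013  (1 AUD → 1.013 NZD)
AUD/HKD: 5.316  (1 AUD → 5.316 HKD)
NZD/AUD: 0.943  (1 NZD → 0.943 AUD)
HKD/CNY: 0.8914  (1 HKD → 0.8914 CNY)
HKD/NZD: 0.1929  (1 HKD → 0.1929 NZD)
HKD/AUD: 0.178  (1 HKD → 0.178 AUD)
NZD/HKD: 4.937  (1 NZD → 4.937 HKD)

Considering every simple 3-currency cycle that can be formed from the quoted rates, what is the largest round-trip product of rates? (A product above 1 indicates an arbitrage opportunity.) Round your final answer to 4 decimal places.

NZD→AUD→HKD→NZD: 0.943 × 5.316 × 0.1929 = 0.96701
NZD→HKD→AUD→NZD: 4.937 × 0.178 × 1.013 = 0.89021
Maximum is NZD→AUD→HKD→NZD at 0.9670; no arbitrage — every cycle loses value.

0.9670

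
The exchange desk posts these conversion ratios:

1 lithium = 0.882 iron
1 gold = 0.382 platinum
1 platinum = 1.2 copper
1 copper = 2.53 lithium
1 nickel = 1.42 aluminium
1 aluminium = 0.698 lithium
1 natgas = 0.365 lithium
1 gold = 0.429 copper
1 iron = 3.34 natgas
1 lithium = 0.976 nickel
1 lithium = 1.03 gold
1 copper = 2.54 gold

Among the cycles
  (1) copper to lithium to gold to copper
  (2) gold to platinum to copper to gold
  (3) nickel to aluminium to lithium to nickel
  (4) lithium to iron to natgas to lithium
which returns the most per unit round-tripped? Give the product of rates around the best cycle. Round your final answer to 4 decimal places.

1.1643

(1) 2.53 × 1.03 × 0.429 = 1.11793
(2) 0.382 × 1.2 × 2.54 = 1.16434
(3) 1.42 × 0.698 × 0.976 = 0.96737
(4) 0.882 × 3.34 × 0.365 = 1.07525
Highest is cycle (2) at 1.1643 (>1, arbitrage).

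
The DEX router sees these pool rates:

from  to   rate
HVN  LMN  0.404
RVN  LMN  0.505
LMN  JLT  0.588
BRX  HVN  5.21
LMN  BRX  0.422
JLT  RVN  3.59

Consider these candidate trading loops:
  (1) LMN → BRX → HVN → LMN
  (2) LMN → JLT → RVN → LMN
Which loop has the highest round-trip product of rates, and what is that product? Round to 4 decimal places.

(1) 0.422 × 5.21 × 0.404 = 0.88824
(2) 0.588 × 3.59 × 0.505 = 1.06601
Highest is cycle (2) at 1.0660 (>1, arbitrage).

1.0660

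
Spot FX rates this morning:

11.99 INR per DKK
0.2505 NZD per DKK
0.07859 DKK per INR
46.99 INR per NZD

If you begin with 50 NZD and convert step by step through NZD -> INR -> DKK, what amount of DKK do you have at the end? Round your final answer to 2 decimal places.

50 NZD × 46.99 = 2349.5 INR
2349.5 INR × 0.07859 = 184.647205 DKK

184.65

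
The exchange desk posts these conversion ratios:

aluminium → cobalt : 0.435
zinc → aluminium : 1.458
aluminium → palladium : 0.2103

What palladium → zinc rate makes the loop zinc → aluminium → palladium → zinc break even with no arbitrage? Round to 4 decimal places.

Known legs of the cycle: 1.458 × 0.2103 = 0.3066174
For no arbitrage the full-cycle product must be 1, so the missing rate is 1 / 0.3066174 ≈ 3.261394.

3.2614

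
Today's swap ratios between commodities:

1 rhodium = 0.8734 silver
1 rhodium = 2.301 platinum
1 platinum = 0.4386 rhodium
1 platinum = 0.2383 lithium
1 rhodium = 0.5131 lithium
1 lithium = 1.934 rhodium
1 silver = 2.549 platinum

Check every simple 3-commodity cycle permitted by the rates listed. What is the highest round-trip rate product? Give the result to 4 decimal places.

lithium→rhodium→platinum→lithium: 1.934 × 2.301 × 0.2383 = 1.06047
platinum→rhodium→silver→platinum: 0.4386 × 0.8734 × 2.549 = 0.97645
Maximum is lithium→rhodium→platinum→lithium at 1.0605; arbitrage exists.

1.0605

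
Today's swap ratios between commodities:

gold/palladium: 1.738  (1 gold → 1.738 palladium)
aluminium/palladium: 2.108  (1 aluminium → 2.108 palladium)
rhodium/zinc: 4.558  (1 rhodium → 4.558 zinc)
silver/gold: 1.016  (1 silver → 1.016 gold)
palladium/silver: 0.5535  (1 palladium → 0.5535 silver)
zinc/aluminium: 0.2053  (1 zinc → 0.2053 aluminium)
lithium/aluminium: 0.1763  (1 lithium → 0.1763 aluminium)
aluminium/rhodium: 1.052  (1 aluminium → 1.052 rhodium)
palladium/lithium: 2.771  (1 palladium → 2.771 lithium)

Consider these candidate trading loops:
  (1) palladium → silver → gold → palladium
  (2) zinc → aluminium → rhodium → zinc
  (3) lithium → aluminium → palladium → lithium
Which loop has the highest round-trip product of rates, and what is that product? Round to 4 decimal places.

1.0298

(1) 0.5535 × 1.016 × 1.738 = 0.97737
(2) 0.2053 × 1.052 × 4.558 = 0.98442
(3) 0.1763 × 2.108 × 2.771 = 1.02982
Highest is cycle (3) at 1.0298 (>1, arbitrage).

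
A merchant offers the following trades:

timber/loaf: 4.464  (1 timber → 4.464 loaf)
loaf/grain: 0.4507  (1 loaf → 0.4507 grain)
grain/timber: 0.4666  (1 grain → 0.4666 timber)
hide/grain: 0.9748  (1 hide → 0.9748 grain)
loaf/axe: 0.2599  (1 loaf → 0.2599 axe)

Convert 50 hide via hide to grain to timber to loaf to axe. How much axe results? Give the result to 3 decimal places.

50 hide × 0.9748 = 48.74 grain
48.74 grain × 0.4666 = 22.742084 timber
22.742084 timber × 4.464 = 101.520662976 loaf
101.520662976 loaf × 0.2599 = 26.3852203074624 axe

26.385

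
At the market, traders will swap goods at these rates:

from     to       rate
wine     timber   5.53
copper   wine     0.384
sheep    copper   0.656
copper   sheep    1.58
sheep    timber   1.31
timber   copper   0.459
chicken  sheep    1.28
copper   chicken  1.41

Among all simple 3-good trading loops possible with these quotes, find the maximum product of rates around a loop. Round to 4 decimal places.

chicken→sheep→copper→chicken: 1.28 × 0.656 × 1.41 = 1.18395
wine→timber→copper→wine: 5.53 × 0.459 × 0.384 = 0.97470
sheep→timber→copper→sheep: 1.31 × 0.459 × 1.58 = 0.95004
Maximum is chicken→sheep→copper→chicken at 1.1839; arbitrage exists.

1.1839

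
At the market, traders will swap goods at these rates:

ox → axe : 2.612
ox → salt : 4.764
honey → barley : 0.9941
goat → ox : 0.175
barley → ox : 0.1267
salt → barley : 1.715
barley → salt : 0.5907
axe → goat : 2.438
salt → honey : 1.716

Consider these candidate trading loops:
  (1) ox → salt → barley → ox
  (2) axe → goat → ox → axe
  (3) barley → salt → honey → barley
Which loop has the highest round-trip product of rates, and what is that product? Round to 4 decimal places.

1.1144

(1) 4.764 × 1.715 × 0.1267 = 1.03517
(2) 2.438 × 0.175 × 2.612 = 1.11441
(3) 0.5907 × 1.716 × 0.9941 = 1.00766
Highest is cycle (2) at 1.1144 (>1, arbitrage).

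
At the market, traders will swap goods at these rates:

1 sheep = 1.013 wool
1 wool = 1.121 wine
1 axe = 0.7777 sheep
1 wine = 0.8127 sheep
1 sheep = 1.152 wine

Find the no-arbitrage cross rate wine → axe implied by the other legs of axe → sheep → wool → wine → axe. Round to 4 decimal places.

1.1323

Known legs of the cycle: 0.7777 × 1.013 × 1.121 = 0.8831351221
For no arbitrage the full-cycle product must be 1, so the missing rate is 1 / 0.8831351221 ≈ 1.132330.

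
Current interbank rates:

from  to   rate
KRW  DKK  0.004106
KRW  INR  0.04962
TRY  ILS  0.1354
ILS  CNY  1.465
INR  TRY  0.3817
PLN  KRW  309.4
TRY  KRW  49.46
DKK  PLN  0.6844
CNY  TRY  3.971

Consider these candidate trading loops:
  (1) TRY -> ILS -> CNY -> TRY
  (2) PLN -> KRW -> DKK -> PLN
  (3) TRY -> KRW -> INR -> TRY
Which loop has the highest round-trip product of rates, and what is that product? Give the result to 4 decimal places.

0.9368

(1) 0.1354 × 1.465 × 3.971 = 0.78769
(2) 309.4 × 0.004106 × 0.6844 = 0.86946
(3) 49.46 × 0.04962 × 0.3817 = 0.93677
Highest is cycle (3) at 0.9368 (≤1, no arbitrage).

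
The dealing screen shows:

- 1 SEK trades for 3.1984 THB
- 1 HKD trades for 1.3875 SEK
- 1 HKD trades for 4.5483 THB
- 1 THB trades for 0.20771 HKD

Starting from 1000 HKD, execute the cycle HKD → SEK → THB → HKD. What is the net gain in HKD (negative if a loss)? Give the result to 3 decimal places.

1000 HKD × 1.3875 = 1387.5 SEK
1387.5 SEK × 3.1984 = 4437.78 THB
4437.78 THB × 0.20771 = 921.7712838 HKD
Net change: 921.7712838 − 1000 = -78.2287162 HKD

-78.229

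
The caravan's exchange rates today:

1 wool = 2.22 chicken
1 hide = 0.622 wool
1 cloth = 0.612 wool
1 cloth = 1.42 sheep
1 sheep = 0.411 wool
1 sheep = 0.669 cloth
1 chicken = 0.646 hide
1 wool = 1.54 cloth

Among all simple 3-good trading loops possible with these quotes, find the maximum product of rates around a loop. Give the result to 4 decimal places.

wool→cloth→sheep→wool: 1.54 × 1.42 × 0.411 = 0.89877
wool→chicken→hide→wool: 2.22 × 0.646 × 0.622 = 0.89202
Maximum is wool→cloth→sheep→wool at 0.8988; no arbitrage — every cycle loses value.

0.8988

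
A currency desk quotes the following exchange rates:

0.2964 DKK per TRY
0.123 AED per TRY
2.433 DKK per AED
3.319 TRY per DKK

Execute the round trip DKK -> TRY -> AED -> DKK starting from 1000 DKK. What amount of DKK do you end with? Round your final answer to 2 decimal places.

993.24

1000 DKK × 3.319 = 3319 TRY
3319 TRY × 0.123 = 408.237 AED
408.237 AED × 2.433 = 993.240621 DKK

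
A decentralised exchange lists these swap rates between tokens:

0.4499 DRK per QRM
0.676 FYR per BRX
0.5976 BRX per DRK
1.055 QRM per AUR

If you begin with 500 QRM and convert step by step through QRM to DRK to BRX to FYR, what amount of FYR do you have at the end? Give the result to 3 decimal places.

500 QRM × 0.4499 = 224.95 DRK
224.95 DRK × 0.5976 = 134.43012 BRX
134.43012 BRX × 0.676 = 90.87476112 FYR

90.875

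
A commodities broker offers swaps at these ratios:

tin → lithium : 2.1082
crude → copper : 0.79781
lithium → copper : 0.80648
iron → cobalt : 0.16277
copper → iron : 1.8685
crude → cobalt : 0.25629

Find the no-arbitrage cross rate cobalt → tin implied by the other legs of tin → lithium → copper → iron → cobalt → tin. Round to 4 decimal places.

1.9339

Known legs of the cycle: 2.1082 × 0.80648 × 1.8685 × 0.16277 = 0.51709802186210632
For no arbitrage the full-cycle product must be 1, so the missing rate is 1 / 0.51709802186210632 ≈ 1.933869.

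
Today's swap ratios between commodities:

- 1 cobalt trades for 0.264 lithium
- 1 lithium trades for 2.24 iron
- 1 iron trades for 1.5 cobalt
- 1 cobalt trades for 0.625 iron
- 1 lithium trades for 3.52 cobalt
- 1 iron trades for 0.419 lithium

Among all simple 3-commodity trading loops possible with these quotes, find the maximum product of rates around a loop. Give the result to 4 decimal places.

cobalt→iron→lithium→cobalt: 0.625 × 0.419 × 3.52 = 0.92180
cobalt→lithium→iron→cobalt: 0.264 × 2.24 × 1.5 = 0.88704
Maximum is cobalt→iron→lithium→cobalt at 0.9218; no arbitrage — every cycle loses value.

0.9218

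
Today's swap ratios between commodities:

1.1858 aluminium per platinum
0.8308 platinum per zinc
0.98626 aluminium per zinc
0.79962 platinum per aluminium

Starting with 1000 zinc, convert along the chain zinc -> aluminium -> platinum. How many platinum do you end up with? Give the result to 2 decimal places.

788.63

1000 zinc × 0.98626 = 986.26 aluminium
986.26 aluminium × 0.79962 = 788.6332212 platinum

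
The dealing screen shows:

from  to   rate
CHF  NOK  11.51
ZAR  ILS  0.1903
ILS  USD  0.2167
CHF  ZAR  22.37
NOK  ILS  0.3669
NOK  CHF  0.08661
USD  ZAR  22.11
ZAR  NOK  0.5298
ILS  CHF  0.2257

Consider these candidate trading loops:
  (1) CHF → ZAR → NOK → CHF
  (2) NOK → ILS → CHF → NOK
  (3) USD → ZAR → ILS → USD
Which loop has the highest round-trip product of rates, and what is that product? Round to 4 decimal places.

(1) 22.37 × 0.5298 × 0.08661 = 1.02647
(2) 0.3669 × 0.2257 × 11.51 = 0.95314
(3) 22.11 × 0.1903 × 0.2167 = 0.91177
Highest is cycle (1) at 1.0265 (>1, arbitrage).

1.0265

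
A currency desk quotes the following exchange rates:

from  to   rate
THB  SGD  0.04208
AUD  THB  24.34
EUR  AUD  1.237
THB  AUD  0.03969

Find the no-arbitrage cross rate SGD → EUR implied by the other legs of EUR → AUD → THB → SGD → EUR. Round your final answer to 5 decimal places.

0.78929

Known legs of the cycle: 1.237 × 24.34 × 0.04208 = 1.2669690464
For no arbitrage the full-cycle product must be 1, so the missing rate is 1 / 1.2669690464 ≈ 0.7892853.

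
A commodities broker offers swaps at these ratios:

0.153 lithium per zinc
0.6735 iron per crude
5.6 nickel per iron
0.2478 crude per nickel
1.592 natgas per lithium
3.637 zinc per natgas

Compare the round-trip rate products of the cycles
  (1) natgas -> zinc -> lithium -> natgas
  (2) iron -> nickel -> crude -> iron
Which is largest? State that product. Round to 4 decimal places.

0.9346

(1) 3.637 × 0.153 × 1.592 = 0.88589
(2) 5.6 × 0.2478 × 0.6735 = 0.93460
Highest is cycle (2) at 0.9346 (≤1, no arbitrage).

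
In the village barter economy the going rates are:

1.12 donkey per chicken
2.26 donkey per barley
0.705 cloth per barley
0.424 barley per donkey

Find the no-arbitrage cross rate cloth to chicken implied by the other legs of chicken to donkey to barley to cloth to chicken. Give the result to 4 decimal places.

Known legs of the cycle: 1.12 × 0.424 × 0.705 = 0.3347904
For no arbitrage the full-cycle product must be 1, so the missing rate is 1 / 0.3347904 ≈ 2.986943.

2.9869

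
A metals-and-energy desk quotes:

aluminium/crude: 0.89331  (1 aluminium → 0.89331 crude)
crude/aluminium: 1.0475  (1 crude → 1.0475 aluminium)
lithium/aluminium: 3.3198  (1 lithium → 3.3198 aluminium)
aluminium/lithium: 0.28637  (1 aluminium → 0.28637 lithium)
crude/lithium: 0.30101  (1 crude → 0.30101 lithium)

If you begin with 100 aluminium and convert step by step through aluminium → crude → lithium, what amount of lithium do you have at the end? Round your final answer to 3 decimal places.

100 aluminium × 0.89331 = 89.331 crude
89.331 crude × 0.30101 = 26.88952431 lithium

26.890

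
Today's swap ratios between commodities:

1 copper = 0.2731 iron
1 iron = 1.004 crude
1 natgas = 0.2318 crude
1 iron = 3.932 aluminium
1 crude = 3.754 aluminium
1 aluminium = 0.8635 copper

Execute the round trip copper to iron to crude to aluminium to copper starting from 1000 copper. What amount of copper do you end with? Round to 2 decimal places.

1000 copper × 0.2731 = 273.1 iron
273.1 iron × 1.004 = 274.1924 crude
274.1924 crude × 3.754 = 1029.3182696 aluminium
1029.3182696 aluminium × 0.8635 = 888.8163257996 copper

888.82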